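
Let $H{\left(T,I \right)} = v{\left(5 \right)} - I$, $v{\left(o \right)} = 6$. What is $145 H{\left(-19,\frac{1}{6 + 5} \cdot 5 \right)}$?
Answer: $\frac{8845}{11} \approx 804.09$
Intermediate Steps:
$H{\left(T,I \right)} = 6 - I$
$145 H{\left(-19,\frac{1}{6 + 5} \cdot 5 \right)} = 145 \left(6 - \frac{1}{6 + 5} \cdot 5\right) = 145 \left(6 - \frac{1}{11} \cdot 5\right) = 145 \left(6 - \frac{5}{11}\right) = 145 \cdot \frac{61}{11} = \frac{8845}{11}$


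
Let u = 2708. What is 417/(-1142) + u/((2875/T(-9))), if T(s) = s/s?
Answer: 1893661/3283250 ≈ 0.57676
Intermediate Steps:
T(s) = 1
417/(-1142) + u/((2875/T(-9))) = 417/(-1142) + 2708/((2875/1)) = 417*(-1/1142) + 2708/((2875*1)) = -417/1142 + 2708/2875 = 1893661/3283250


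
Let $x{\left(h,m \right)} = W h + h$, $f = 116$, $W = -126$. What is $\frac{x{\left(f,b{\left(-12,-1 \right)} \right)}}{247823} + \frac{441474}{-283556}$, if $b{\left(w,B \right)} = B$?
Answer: $- \frac{56759486551}{35135849294} \approx -1.6154$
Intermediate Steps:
$x{\left(h,m \right)} = - 125 h$ ($x{\left(h,m \right)} = - 126 h + h = - 125 h$)
$\frac{x{\left(f,b{\left(-12,-1 \right)} \right)}}{247823} + \frac{441474}{-283556} = \frac{\left(-125\right) 116}{247823} + \frac{441474}{-283556} = \left(-14500\right) \frac{1}{247823} + 441474 \left(- \frac{1}{283556}\right) = - \frac{14500}{247823} - \frac{220737}{141778} = - \frac{56759486551}{35135849294}$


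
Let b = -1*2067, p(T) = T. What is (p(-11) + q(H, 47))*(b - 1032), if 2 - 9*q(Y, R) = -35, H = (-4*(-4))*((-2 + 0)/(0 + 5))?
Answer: 64046/3 ≈ 21349.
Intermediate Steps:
H = -32/5 (H = 16*(-2/5) = 16*(-2*⅕) = 16*(-⅖) = -32/5 ≈ -6.4000)
q(Y, R) = 37/9 (q(Y, R) = 2/9 - ⅑*(-35) = 2/9 + 35/9 = 37/9)
b = -2067
(p(-11) + q(H, 47))*(b - 1032) = (-11 + 37/9)*(-2067 - 1032) = -62/9*(-3099) = 64046/3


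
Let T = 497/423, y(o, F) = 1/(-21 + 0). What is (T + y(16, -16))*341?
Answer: 1138258/2961 ≈ 384.42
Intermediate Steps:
y(o, F) = -1/21 (y(o, F) = 1/(-21) = -1/21)
T = 497/423 (T = 497*(1/423) = 497/423 ≈ 1.1749)
(T + y(16, -16))*341 = (497/423 - 1/21)*341 = (3338/2961)*341 = 1138258/2961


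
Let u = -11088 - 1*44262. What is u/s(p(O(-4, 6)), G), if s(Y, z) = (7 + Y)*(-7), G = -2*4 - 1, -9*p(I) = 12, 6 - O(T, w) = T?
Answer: 166050/119 ≈ 1395.4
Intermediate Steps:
O(T, w) = 6 - T
u = -55350 (u = -11088 - 44262 = -55350)
p(I) = -4/3 (p(I) = -1/9*12 = -4/3)
G = -9 (G = -8 - 1 = -9)
s(Y, z) = -49 - 7*Y
u/s(p(O(-4, 6)), G) = -55350/(-49 - 7*(-4/3)) = -55350/(-49 + 28/3) = -55350/(-119/3) = -55350*(-3/119) = 166050/119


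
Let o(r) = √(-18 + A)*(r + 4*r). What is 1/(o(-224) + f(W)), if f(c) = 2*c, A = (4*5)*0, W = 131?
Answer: 131/11323922 + 840*I*√2/5661961 ≈ 1.1568e-5 + 0.00020981*I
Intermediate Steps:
A = 0 (A = 20*0 = 0)
o(r) = 15*I*r*√2 (o(r) = √(-18 + 0)*(r + 4*r) = √(-18)*(5*r) = (3*I*√2)*(5*r) = 15*I*r*√2)
1/(o(-224) + f(W)) = 1/(15*I*(-224)*√2 + 2*131) = 1/(-3360*I*√2 + 262) = 1/(262 - 3360*I*√2)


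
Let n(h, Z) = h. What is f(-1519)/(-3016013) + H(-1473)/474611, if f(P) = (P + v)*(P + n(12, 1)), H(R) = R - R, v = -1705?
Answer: -33976/21091 ≈ -1.6109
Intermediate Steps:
H(R) = 0
f(P) = (-1705 + P)*(12 + P) (f(P) = (P - 1705)*(P + 12) = (-1705 + P)*(12 + P))
f(-1519)/(-3016013) + H(-1473)/474611 = (-20460 + (-1519)² - 1693*(-1519))/(-3016013) + 0/474611 = (-20460 + 2307361 + 2571667)*(-1/3016013) + 0*(1/474611) = 4858568*(-1/3016013) + 0 = -33976/21091 + 0 = -33976/21091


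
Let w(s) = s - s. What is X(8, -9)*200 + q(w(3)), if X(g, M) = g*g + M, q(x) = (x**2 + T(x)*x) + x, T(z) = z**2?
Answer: 11000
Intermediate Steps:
w(s) = 0
q(x) = x + x**2 + x**3 (q(x) = (x**2 + x**2*x) + x = (x**2 + x**3) + x = x + x**2 + x**3)
X(g, M) = M + g**2 (X(g, M) = g**2 + M = M + g**2)
X(8, -9)*200 + q(w(3)) = (-9 + 8**2)*200 + 0*(1 + 0 + 0**2) = (-9 + 64)*200 + 0*(1 + 0 + 0) = 55*200 + 0*1 = 11000 + 0 = 11000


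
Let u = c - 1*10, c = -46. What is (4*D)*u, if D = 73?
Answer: -16352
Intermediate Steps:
u = -56 (u = -46 - 1*10 = -46 - 10 = -56)
(4*D)*u = (4*73)*(-56) = 292*(-56) = -16352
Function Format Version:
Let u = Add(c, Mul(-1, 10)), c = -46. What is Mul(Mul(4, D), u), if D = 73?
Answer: -16352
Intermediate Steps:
u = -56 (u = Add(-46, Mul(-1, 10)) = Add(-46, -10) = -56)
Mul(Mul(4, D), u) = Mul(Mul(4, 73), -56) = Mul(292, -56) = -16352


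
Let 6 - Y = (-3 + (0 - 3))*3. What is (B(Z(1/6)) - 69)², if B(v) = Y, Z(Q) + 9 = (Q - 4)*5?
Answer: 2025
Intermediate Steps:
Z(Q) = -29 + 5*Q (Z(Q) = -9 + (Q - 4)*5 = -9 + (-4 + Q)*5 = -9 + (-20 + 5*Q) = -29 + 5*Q)
Y = 24 (Y = 6 - (-3 + (0 - 3))*3 = 6 - (-3 - 3)*3 = 6 - (-6)*3 = 6 - 1*(-18) = 6 + 18 = 24)
B(v) = 24
(B(Z(1/6)) - 69)² = (24 - 69)² = (-45)² = 2025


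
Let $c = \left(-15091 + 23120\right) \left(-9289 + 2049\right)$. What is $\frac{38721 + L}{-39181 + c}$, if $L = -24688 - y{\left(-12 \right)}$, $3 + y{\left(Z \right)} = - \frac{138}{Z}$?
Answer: $- \frac{28049}{116338282} \approx -0.0002411$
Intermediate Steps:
$y{\left(Z \right)} = -3 - \frac{138}{Z}$
$L = - \frac{49393}{2}$ ($L = -24688 - \left(-3 - \frac{138}{-12}\right) = -24688 - \left(-3 - - \frac{23}{2}\right) = -24688 - \left(-3 + \frac{23}{2}\right) = -24688 - \frac{17}{2} = - \frac{49393}{2} \approx -24697.0$)
$c = -58129960$ ($c = 8029 \left(-7240\right) = -58129960$)
$\frac{38721 + L}{-39181 + c} = \frac{38721 - \frac{49393}{2}}{-39181 - 58129960} = \frac{28049}{2 \left(-58169141\right)} = \frac{28049}{2} \left(- \frac{1}{58169141}\right) = - \frac{28049}{116338282}$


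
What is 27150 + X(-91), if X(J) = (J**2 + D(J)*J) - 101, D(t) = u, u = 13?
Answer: 34147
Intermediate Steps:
D(t) = 13
X(J) = -101 + J**2 + 13*J (X(J) = (J**2 + 13*J) - 101 = -101 + J**2 + 13*J)
27150 + X(-91) = 27150 + (-101 + (-91)**2 + 13*(-91)) = 27150 + (-101 + 8281 - 1183) = 27150 + 6997 = 34147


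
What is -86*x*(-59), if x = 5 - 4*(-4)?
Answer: 106554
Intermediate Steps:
x = 21 (x = 5 + 16 = 21)
-86*x*(-59) = -86*21*(-59) = -1806*(-59) = 106554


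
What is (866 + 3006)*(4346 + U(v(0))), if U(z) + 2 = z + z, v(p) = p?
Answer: 16819968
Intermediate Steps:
U(z) = -2 + 2*z (U(z) = -2 + (z + z) = -2 + 2*z)
(866 + 3006)*(4346 + U(v(0))) = (866 + 3006)*(4346 + (-2 + 2*0)) = 3872*(4346 + (-2 + 0)) = 3872*(4346 - 2) = 3872*4344 = 16819968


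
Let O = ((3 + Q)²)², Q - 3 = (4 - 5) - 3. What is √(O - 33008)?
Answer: 4*I*√2062 ≈ 181.64*I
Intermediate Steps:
Q = -1 (Q = 3 + ((4 - 5) - 3) = 3 + (-1 - 3) = 3 - 4 = -1)
O = 16 (O = ((3 - 1)²)² = (2²)² = 4² = 16)
√(O - 33008) = √(16 - 33008) = √(-32992) = 4*I*√2062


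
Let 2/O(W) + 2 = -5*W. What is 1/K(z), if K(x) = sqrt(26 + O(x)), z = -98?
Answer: 2*sqrt(43005)/2115 ≈ 0.19610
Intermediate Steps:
O(W) = 2/(-2 - 5*W)
K(x) = sqrt(26 - 2/(2 + 5*x))
1/K(z) = 1/(sqrt(10)*sqrt((5 + 13*(-98))/(2 + 5*(-98)))) = 1/(sqrt(10)*sqrt((5 - 1274)/(2 - 490))) = 1/(sqrt(10)*sqrt(-1269/(-488))) = 1/(sqrt(10)*sqrt(-1/488*(-1269))) = 1/(sqrt(10)*sqrt(1269/488)) = 1/(sqrt(10)*(3*sqrt(17202)/244)) = 1/(3*sqrt(43005)/122) = 2*sqrt(43005)/2115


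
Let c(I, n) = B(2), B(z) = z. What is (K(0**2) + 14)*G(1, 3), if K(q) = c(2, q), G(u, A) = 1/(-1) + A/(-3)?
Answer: -32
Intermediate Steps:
G(u, A) = -1 - A/3 (G(u, A) = 1*(-1) + A*(-1/3) = -1 - A/3)
c(I, n) = 2
K(q) = 2
(K(0**2) + 14)*G(1, 3) = (2 + 14)*(-1 - 1/3*3) = 16*(-1 - 1) = 16*(-2) = -32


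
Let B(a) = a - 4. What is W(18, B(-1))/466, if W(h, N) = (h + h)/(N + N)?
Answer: -9/1165 ≈ -0.0077253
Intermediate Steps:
B(a) = -4 + a
W(h, N) = h/N (W(h, N) = (2*h)/((2*N)) = (2*h)*(1/(2*N)) = h/N)
W(18, B(-1))/466 = (18/(-4 - 1))/466 = (18/(-5))*(1/466) = (18*(-⅕))*(1/466) = -18/5*1/466 = -9/1165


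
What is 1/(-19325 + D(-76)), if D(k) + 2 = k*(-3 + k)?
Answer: -1/13323 ≈ -7.5058e-5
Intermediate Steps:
D(k) = -2 + k*(-3 + k)
1/(-19325 + D(-76)) = 1/(-19325 + (-2 + (-76)² - 3*(-76))) = 1/(-19325 + (-2 + 5776 + 228)) = 1/(-19325 + 6002) = 1/(-13323) = -1/13323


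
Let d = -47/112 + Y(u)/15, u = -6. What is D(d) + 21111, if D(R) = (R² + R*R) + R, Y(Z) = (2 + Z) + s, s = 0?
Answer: 29792204089/1411200 ≈ 21111.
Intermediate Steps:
Y(Z) = 2 + Z (Y(Z) = (2 + Z) + 0 = 2 + Z)
d = -1153/1680 (d = -47/112 + (2 - 6)/15 = -47*1/112 - 4*1/15 = -47/112 - 4/15 = -1153/1680 ≈ -0.68631)
D(R) = R + 2*R² (D(R) = (R² + R²) + R = 2*R² + R = R + 2*R²)
D(d) + 21111 = -1153*(1 + 2*(-1153/1680))/1680 + 21111 = -1153*(1 - 1153/840)/1680 + 21111 = -1153/1680*(-313/840) + 21111 = 360889/1411200 + 21111 = 29792204089/1411200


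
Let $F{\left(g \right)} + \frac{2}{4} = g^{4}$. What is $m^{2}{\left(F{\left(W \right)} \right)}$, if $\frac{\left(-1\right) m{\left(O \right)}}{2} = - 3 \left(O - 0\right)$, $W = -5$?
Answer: $14040009$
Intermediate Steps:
$F{\left(g \right)} = - \frac{1}{2} + g^{4}$
$m{\left(O \right)} = 6 O$ ($m{\left(O \right)} = - 2 \left(- 3 \left(O - 0\right)\right) = - 2 \left(- 3 \left(O + 0\right)\right) = - 2 \left(- 3 O\right) = 6 O$)
$m^{2}{\left(F{\left(W \right)} \right)} = \left(6 \left(- \frac{1}{2} + \left(-5\right)^{4}\right)\right)^{2} = \left(6 \left(- \frac{1}{2} + 625\right)\right)^{2} = \left(6 \cdot \frac{1249}{2}\right)^{2} = 3747^{2} = 14040009$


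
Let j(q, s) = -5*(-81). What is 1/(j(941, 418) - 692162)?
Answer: -1/691757 ≈ -1.4456e-6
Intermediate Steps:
j(q, s) = 405
1/(j(941, 418) - 692162) = 1/(405 - 692162) = 1/(-691757) = -1/691757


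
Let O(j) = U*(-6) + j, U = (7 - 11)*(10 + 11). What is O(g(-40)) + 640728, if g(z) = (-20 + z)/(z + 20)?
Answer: 641235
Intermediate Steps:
g(z) = (-20 + z)/(20 + z)
U = -84 (U = -4*21 = -84)
O(j) = 504 + j (O(j) = -84*(-6) + j = 504 + j)
O(g(-40)) + 640728 = (504 + (-20 - 40)/(20 - 40)) + 640728 = (504 - 60/(-20)) + 640728 = (504 - 1/20*(-60)) + 640728 = (504 + 3) + 640728 = 507 + 640728 = 641235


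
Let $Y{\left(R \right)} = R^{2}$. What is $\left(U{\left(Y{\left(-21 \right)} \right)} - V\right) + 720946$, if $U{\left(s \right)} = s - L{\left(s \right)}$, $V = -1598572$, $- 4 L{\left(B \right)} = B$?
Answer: $\frac{9280277}{4} \approx 2.3201 \cdot 10^{6}$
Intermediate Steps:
$L{\left(B \right)} = - \frac{B}{4}$
$U{\left(s \right)} = \frac{5 s}{4}$ ($U{\left(s \right)} = s - - \frac{s}{4} = s + \frac{s}{4} = \frac{5 s}{4}$)
$\left(U{\left(Y{\left(-21 \right)} \right)} - V\right) + 720946 = \left(\frac{5 \left(-21\right)^{2}}{4} - -1598572\right) + 720946 = \left(\frac{5}{4} \cdot 441 + 1598572\right) + 720946 = \left(\frac{2205}{4} + 1598572\right) + 720946 = \frac{6396493}{4} + 720946 = \frac{9280277}{4}$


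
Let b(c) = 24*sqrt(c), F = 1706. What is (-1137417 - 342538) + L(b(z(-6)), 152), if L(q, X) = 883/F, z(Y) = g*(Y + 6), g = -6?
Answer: -2524802347/1706 ≈ -1.4800e+6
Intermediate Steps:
z(Y) = -36 - 6*Y (z(Y) = -6*(Y + 6) = -6*(6 + Y) = -36 - 6*Y)
L(q, X) = 883/1706
(-1137417 - 342538) + L(b(z(-6)), 152) = (-1137417 - 342538) + 883/1706 = -1479955 + 883/1706 = -2524802347/1706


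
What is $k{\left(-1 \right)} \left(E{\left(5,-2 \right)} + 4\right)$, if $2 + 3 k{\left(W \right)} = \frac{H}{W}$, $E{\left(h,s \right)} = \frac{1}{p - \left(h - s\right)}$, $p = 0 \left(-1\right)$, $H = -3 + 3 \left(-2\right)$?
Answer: $9$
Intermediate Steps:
$H = -9$ ($H = -3 - 6 = -9$)
$p = 0$
$E{\left(h,s \right)} = \frac{1}{s - h}$ ($E{\left(h,s \right)} = \frac{1}{0 - \left(h - s\right)} = \frac{1}{s - h}$)
$k{\left(W \right)} = - \frac{2}{3} - \frac{3}{W}$ ($k{\left(W \right)} = - \frac{2}{3} + \frac{\left(-9\right) \frac{1}{W}}{3} = - \frac{2}{3} - \frac{3}{W}$)
$k{\left(-1 \right)} \left(E{\left(5,-2 \right)} + 4\right) = \left(- \frac{2}{3} - \frac{3}{-1}\right) \left(\frac{1}{-2 - 5} + 4\right) = \left(- \frac{2}{3} - -3\right) \left(\frac{1}{-2 - 5} + 4\right) = \left(- \frac{2}{3} + 3\right) \left(\frac{1}{-7} + 4\right) = \frac{7 \left(- \frac{1}{7} + 4\right)}{3} = \frac{7}{3} \cdot \frac{27}{7} = 9$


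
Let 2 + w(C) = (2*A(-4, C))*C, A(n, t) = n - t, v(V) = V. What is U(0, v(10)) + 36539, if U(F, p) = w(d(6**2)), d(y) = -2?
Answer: 36545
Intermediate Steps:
w(C) = -2 + C*(-8 - 2*C) (w(C) = -2 + (2*(-4 - C))*C = -2 + (-8 - 2*C)*C = -2 + C*(-8 - 2*C))
U(F, p) = 6 (U(F, p) = -2 - 2*(-2)*(4 - 2) = -2 - 2*(-2)*2 = -2 + 8 = 6)
U(0, v(10)) + 36539 = 6 + 36539 = 36545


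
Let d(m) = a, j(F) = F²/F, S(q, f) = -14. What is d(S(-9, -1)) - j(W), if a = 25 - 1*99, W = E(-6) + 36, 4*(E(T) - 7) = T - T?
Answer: -117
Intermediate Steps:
E(T) = 7 (E(T) = 7 + (T - T)/4 = 7 + (¼)*0 = 7 + 0 = 7)
W = 43 (W = 7 + 36 = 43)
a = -74 (a = 25 - 99 = -74)
j(F) = F
d(m) = -74
d(S(-9, -1)) - j(W) = -74 - 1*43 = -74 - 43 = -117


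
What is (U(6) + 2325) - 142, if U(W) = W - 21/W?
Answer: 4371/2 ≈ 2185.5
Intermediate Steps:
(U(6) + 2325) - 142 = ((6 - 21/6) + 2325) - 142 = ((6 - 21*⅙) + 2325) - 142 = ((6 - 7/2) + 2325) - 142 = (5/2 + 2325) - 142 = 4655/2 - 142 = 4371/2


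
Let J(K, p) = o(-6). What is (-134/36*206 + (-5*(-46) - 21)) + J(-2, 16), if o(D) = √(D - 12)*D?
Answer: -5020/9 - 18*I*√2 ≈ -557.78 - 25.456*I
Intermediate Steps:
o(D) = D*√(-12 + D) (o(D) = √(-12 + D)*D = D*√(-12 + D))
J(K, p) = -18*I*√2 (J(K, p) = -6*√(-12 - 6) = -18*I*√2)
(-134/36*206 + (-5*(-46) - 21)) + J(-2, 16) = (-134/36*206 + (-5*(-46) - 21)) - 18*I*√2 = (-134*1/36*206 + (230 - 21)) - 18*I*√2 = (-67/18*206 + 209) - 18*I*√2 = (-6901/9 + 209) - 18*I*√2 = -5020/9 - 18*I*√2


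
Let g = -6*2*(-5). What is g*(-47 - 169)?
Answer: -12960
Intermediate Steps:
g = 60 (g = -12*(-5) = 60)
g*(-47 - 169) = 60*(-47 - 169) = 60*(-216) = -12960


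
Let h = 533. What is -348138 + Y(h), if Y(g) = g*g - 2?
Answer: -64051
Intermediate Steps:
Y(g) = -2 + g² (Y(g) = g² - 2 = -2 + g²)
-348138 + Y(h) = -348138 + (-2 + 533²) = -348138 + (-2 + 284089) = -348138 + 284087 = -64051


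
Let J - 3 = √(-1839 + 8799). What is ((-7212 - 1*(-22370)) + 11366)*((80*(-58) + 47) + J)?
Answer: -121745160 + 106096*√435 ≈ -1.1953e+8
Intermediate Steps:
J = 3 + 4*√435 (J = 3 + √(-1839 + 8799) = 3 + √6960 = 3 + 4*√435 ≈ 86.427)
((-7212 - 1*(-22370)) + 11366)*((80*(-58) + 47) + J) = ((-7212 - 1*(-22370)) + 11366)*((80*(-58) + 47) + (3 + 4*√435)) = ((-7212 + 22370) + 11366)*((-4640 + 47) + (3 + 4*√435)) = (15158 + 11366)*(-4593 + (3 + 4*√435)) = 26524*(-4590 + 4*√435) = -121745160 + 106096*√435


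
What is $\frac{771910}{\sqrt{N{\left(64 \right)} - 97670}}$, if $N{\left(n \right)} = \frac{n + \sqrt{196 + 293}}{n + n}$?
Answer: $- \frac{6175280 i \sqrt{2}}{\sqrt{12501696 - \sqrt{489}}} \approx - 2469.9 i$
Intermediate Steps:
$N{\left(n \right)} = \frac{n + \sqrt{489}}{2 n}$
$\frac{771910}{\sqrt{N{\left(64 \right)} - 97670}} = \frac{771910}{\sqrt{\frac{64 + \sqrt{489}}{2 \cdot 64} - 97670}} = \frac{771910}{\sqrt{\frac{1}{2} \cdot \frac{1}{64} \left(64 + \sqrt{489}\right) - 97670}} = \frac{771910}{\sqrt{\left(\frac{1}{2} + \frac{\sqrt{489}}{128}\right) - 97670}} = \frac{771910}{\sqrt{- \frac{195339}{2} + \frac{\sqrt{489}}{128}}}$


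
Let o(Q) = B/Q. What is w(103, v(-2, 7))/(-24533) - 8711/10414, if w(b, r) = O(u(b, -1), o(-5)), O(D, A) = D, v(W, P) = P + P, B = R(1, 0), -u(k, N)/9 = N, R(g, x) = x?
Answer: -213800689/255486662 ≈ -0.83684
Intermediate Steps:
u(k, N) = -9*N
B = 0
o(Q) = 0 (o(Q) = 0/Q = 0)
v(W, P) = 2*P
w(b, r) = 9 (w(b, r) = -9*(-1) = 9)
w(103, v(-2, 7))/(-24533) - 8711/10414 = 9/(-24533) - 8711/10414 = 9*(-1/24533) - 8711*1/10414 = -9/24533 - 8711/10414 = -213800689/255486662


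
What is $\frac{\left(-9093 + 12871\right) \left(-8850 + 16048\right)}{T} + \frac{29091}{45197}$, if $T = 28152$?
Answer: $\frac{307477044125}{318096486} \approx 966.62$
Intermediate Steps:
$\frac{\left(-9093 + 12871\right) \left(-8850 + 16048\right)}{T} + \frac{29091}{45197} = \frac{\left(-9093 + 12871\right) \left(-8850 + 16048\right)}{28152} + \frac{29091}{45197} = 3778 \cdot 7198 \cdot \frac{1}{28152} + 29091 \cdot \frac{1}{45197} = 27194044 \cdot \frac{1}{28152} + \frac{29091}{45197} = \frac{6798511}{7038} + \frac{29091}{45197} = \frac{307477044125}{318096486}$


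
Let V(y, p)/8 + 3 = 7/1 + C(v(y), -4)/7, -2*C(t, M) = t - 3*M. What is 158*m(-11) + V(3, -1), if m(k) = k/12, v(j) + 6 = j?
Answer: -4955/42 ≈ -117.98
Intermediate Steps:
v(j) = -6 + j
m(k) = k/12 (m(k) = k*(1/12) = k/12)
C(t, M) = -t/2 + 3*M/2 (C(t, M) = -(t - 3*M)/2 = -t/2 + 3*M/2)
V(y, p) = 200/7 - 4*y/7 (V(y, p) = -24 + 8*(7/1 + (-(-6 + y)/2 + (3/2)*(-4))/7) = -24 + 8*(7*1 + ((3 - y/2) - 6)*(⅐)) = -24 + 8*(7 + (-3 - y/2)*(⅐)) = -24 + 8*(7 + (-3/7 - y/14)) = -24 + 8*(46/7 - y/14) = -24 + (368/7 - 4*y/7) = 200/7 - 4*y/7)
158*m(-11) + V(3, -1) = 158*((1/12)*(-11)) + (200/7 - 4/7*3) = 158*(-11/12) + (200/7 - 12/7) = -869/6 + 188/7 = -4955/42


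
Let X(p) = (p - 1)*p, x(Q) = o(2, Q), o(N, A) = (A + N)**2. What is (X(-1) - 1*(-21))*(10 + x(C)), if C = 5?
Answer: 1357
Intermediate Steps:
x(Q) = (2 + Q)**2 (x(Q) = (Q + 2)**2 = (2 + Q)**2)
X(p) = p*(-1 + p) (X(p) = (-1 + p)*p = p*(-1 + p))
(X(-1) - 1*(-21))*(10 + x(C)) = (-(-1 - 1) - 1*(-21))*(10 + (2 + 5)**2) = (-1*(-2) + 21)*(10 + 7**2) = (2 + 21)*(10 + 49) = 23*59 = 1357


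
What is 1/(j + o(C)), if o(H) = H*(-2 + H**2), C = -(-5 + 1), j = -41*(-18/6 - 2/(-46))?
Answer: 23/4076 ≈ 0.0056428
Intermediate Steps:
j = 2788/23 (j = -41*(-18*1/6 - 2*(-1/46)) = -41*(-3 + 1/23) = -41*(-68/23) = 2788/23 ≈ 121.22)
C = 4 (C = -1*(-4) = 4)
1/(j + o(C)) = 1/(2788/23 + 4*(-2 + 4**2)) = 1/(2788/23 + 4*(-2 + 16)) = 1/(2788/23 + 4*14) = 1/(2788/23 + 56) = 1/(4076/23) = 23/4076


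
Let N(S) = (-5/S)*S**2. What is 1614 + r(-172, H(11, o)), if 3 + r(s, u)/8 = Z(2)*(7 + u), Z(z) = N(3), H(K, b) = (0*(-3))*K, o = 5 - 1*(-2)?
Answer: 750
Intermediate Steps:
o = 7 (o = 5 + 2 = 7)
H(K, b) = 0 (H(K, b) = 0*K = 0)
N(S) = -5*S
Z(z) = -15 (Z(z) = -5*3 = -15)
r(s, u) = -864 - 120*u (r(s, u) = -24 + 8*(-15*(7 + u)) = -24 + 8*(-105 - 15*u) = -24 + (-840 - 120*u) = -864 - 120*u)
1614 + r(-172, H(11, o)) = 1614 + (-864 - 120*0) = 1614 + (-864 + 0) = 1614 - 864 = 750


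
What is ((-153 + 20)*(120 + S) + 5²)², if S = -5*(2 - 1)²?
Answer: 233172900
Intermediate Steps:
S = -5 (S = -5*1² = -5*1 = -5)
((-153 + 20)*(120 + S) + 5²)² = ((-153 + 20)*(120 - 5) + 5²)² = (-133*115 + 25)² = (-15295 + 25)² = (-15270)² = 233172900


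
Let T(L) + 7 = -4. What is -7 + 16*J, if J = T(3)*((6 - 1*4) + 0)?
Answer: -359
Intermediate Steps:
T(L) = -11 (T(L) = -7 - 4 = -11)
J = -22 (J = -11*((6 - 1*4) + 0) = -11*((6 - 4) + 0) = -11*(2 + 0) = -11*2 = -22)
-7 + 16*J = -7 + 16*(-22) = -7 - 352 = -359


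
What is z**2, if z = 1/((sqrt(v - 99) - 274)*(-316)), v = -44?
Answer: I/(99856*(548*sqrt(143) + 74933*I)) ≈ 1.3263e-10 + 1.1599e-11*I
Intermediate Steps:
z = -1/(316*(-274 + I*sqrt(143))) (z = 1/(sqrt(-44 - 99) - 274*(-316)) = -1/316/(sqrt(-143) - 274) = -1/316/(I*sqrt(143) - 274) = -1/316/(-274 + I*sqrt(143)) = -1/(316*(-274 + I*sqrt(143))) ≈ 1.1528e-5 + 5.031e-7*I)
z**2 = (137/11884602 + I*sqrt(143)/23769204)**2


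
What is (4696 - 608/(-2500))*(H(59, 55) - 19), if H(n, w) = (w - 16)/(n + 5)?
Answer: -215917119/2500 ≈ -86367.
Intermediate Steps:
H(n, w) = (-16 + w)/(5 + n)
(4696 - 608/(-2500))*(H(59, 55) - 19) = (4696 - 608/(-2500))*((-16 + 55)/(5 + 59) - 19) = (4696 - 608*(-1/2500))*(39/64 - 19) = (4696 + 152/625)*((1/64)*39 - 19) = 2935152*(39/64 - 19)/625 = (2935152/625)*(-1177/64) = -215917119/2500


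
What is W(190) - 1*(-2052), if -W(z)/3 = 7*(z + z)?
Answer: -5928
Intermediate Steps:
W(z) = -42*z (W(z) = -21*(z + z) = -21*2*z = -42*z)
W(190) - 1*(-2052) = -42*190 - 1*(-2052) = -7980 + 2052 = -5928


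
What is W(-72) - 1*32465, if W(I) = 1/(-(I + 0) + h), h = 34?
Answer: -3441289/106 ≈ -32465.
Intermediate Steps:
W(I) = 1/(34 - I) (W(I) = 1/(-(I + 0) + 34) = 1/(-I + 34) = 1/(34 - I))
W(-72) - 1*32465 = -1/(-34 - 72) - 1*32465 = -1/(-106) - 32465 = -1*(-1/106) - 32465 = 1/106 - 32465 = -3441289/106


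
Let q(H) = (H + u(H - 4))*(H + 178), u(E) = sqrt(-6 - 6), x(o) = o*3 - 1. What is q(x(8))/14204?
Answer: 69/212 + 3*I*sqrt(3)/106 ≈ 0.32547 + 0.04902*I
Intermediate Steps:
x(o) = -1 + 3*o (x(o) = 3*o - 1 = -1 + 3*o)
u(E) = 2*I*sqrt(3) (u(E) = sqrt(-12) = 2*I*sqrt(3))
q(H) = (178 + H)*(H + 2*I*sqrt(3)) (q(H) = (H + 2*I*sqrt(3))*(H + 178) = (H + 2*I*sqrt(3))*(178 + H) = (178 + H)*(H + 2*I*sqrt(3)))
q(x(8))/14204 = ((-1 + 3*8)**2 + 178*(-1 + 3*8) + 356*I*sqrt(3) + 2*I*(-1 + 3*8)*sqrt(3))/14204 = ((-1 + 24)**2 + 178*(-1 + 24) + 356*I*sqrt(3) + 2*I*(-1 + 24)*sqrt(3))*(1/14204) = (23**2 + 178*23 + 356*I*sqrt(3) + 2*I*23*sqrt(3))*(1/14204) = (529 + 4094 + 356*I*sqrt(3) + 46*I*sqrt(3))*(1/14204) = (4623 + 402*I*sqrt(3))*(1/14204) = 69/212 + 3*I*sqrt(3)/106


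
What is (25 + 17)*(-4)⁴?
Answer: 10752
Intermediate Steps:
(25 + 17)*(-4)⁴ = 42*256 = 10752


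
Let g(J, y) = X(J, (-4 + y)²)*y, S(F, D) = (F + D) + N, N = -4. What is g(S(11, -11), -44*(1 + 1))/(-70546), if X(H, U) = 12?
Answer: 528/35273 ≈ 0.014969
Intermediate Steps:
S(F, D) = -4 + D + F (S(F, D) = (F + D) - 4 = (D + F) - 4 = -4 + D + F)
g(J, y) = 12*y
g(S(11, -11), -44*(1 + 1))/(-70546) = (12*(-44*(1 + 1)))/(-70546) = (12*(-44*2))*(-1/70546) = (12*(-88))*(-1/70546) = -1056*(-1/70546) = 528/35273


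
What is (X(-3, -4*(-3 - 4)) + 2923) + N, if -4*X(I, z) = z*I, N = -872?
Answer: 2072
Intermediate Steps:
X(I, z) = -I*z/4 (X(I, z) = -z*I/4 = -I*z/4)
(X(-3, -4*(-3 - 4)) + 2923) + N = (-1/4*(-3)*(-4*(-3 - 4)) + 2923) - 872 = (-1/4*(-3)*(-4*(-7)) + 2923) - 872 = (-1/4*(-3)*28 + 2923) - 872 = (21 + 2923) - 872 = 2944 - 872 = 2072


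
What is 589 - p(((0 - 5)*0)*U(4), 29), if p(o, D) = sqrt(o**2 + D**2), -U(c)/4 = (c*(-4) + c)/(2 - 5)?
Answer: 560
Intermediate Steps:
U(c) = -4*c (U(c) = -4*(c*(-4) + c)/(2 - 5) = -4*(-4*c + c)/(-3) = -4*(-3*c)*(-1)/3 = -4*c)
p(o, D) = sqrt(D**2 + o**2)
589 - p(((0 - 5)*0)*U(4), 29) = 589 - sqrt(29**2 + (((0 - 5)*0)*(-4*4))**2) = 589 - sqrt(841 + (-5*0*(-16))**2) = 589 - sqrt(841 + (0*(-16))**2) = 589 - sqrt(841 + 0**2) = 589 - sqrt(841 + 0) = 589 - sqrt(841) = 589 - 1*29 = 589 - 29 = 560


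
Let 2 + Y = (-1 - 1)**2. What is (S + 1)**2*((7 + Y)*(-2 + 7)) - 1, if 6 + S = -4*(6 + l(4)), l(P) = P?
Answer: 91124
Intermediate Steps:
S = -46 (S = -6 - 4*(6 + 4) = -6 - 4*10 = -6 - 40 = -46)
Y = 2 (Y = -2 + (-1 - 1)**2 = -2 + (-2)**2 = -2 + 4 = 2)
(S + 1)**2*((7 + Y)*(-2 + 7)) - 1 = (-46 + 1)**2*((7 + 2)*(-2 + 7)) - 1 = (-45)**2*(9*5) - 1 = 2025*45 - 1 = 91125 - 1 = 91124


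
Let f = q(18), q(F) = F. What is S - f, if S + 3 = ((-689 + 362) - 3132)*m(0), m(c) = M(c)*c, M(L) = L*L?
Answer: -21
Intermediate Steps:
M(L) = L²
m(c) = c³ (m(c) = c²*c = c³)
f = 18
S = -3 (S = -3 + ((-689 + 362) - 3132)*0³ = -3 + (-327 - 3132)*0 = -3 - 3459*0 = -3 + 0 = -3)
S - f = -3 - 1*18 = -3 - 18 = -21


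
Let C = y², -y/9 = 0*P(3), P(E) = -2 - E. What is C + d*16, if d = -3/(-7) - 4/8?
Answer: -8/7 ≈ -1.1429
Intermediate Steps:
y = 0 (y = -0*(-2 - 1*3) = -0*(-2 - 3) = -0*(-5) = -9*0 = 0)
d = -1/14 (d = -3*(-⅐) - 4*⅛ = 3/7 - ½ = -1/14 ≈ -0.071429)
C = 0 (C = 0² = 0)
C + d*16 = 0 - 1/14*16 = 0 - 8/7 = -8/7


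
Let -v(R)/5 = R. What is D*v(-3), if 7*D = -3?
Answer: -45/7 ≈ -6.4286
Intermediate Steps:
D = -3/7 (D = (⅐)*(-3) = -3/7 ≈ -0.42857)
v(R) = -5*R
D*v(-3) = -(-15)*(-3)/7 = -3/7*15 = -45/7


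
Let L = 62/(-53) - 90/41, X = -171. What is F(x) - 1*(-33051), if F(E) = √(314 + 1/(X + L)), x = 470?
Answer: 33051 + √6543397135/4565 ≈ 33069.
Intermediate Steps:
L = -7312/2173 (L = 62*(-1/53) - 90*1/41 = -62/53 - 90/41 = -7312/2173 ≈ -3.3649)
F(E) = √6543397135/4565 (F(E) = √(314 + 1/(-171 - 7312/2173)) = √(314 + 1/(-378895/2173)) = √(314 - 2173/378895) = √(118970857/378895) = √6543397135/4565)
F(x) - 1*(-33051) = √6543397135/4565 - 1*(-33051) = √6543397135/4565 + 33051 = 33051 + √6543397135/4565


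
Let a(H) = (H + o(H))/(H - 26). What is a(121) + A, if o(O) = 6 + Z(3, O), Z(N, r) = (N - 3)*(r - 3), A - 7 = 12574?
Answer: 1195322/95 ≈ 12582.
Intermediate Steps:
A = 12581 (A = 7 + 12574 = 12581)
Z(N, r) = (-3 + N)*(-3 + r)
o(O) = 6 (o(O) = 6 + (9 - 3*3 - 3*O + 3*O) = 6 + (9 - 9 - 3*O + 3*O) = 6 + 0 = 6)
a(H) = (6 + H)/(-26 + H) (a(H) = (H + 6)/(H - 26) = (6 + H)/(-26 + H))
a(121) + A = (6 + 121)/(-26 + 121) + 12581 = 127/95 + 12581 = 1195322/95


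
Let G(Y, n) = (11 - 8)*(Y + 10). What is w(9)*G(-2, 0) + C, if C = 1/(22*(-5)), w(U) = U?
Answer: 23759/110 ≈ 215.99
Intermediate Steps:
G(Y, n) = 30 + 3*Y (G(Y, n) = 3*(10 + Y) = 30 + 3*Y)
C = -1/110 (C = 1/(-110) = -1/110 ≈ -0.0090909)
w(9)*G(-2, 0) + C = 9*(30 + 3*(-2)) - 1/110 = 9*(30 - 6) - 1/110 = 9*24 - 1/110 = 216 - 1/110 = 23759/110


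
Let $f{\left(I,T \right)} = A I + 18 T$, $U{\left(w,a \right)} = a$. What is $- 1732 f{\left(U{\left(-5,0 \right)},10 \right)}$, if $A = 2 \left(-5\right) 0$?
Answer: $-311760$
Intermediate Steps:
$A = 0$ ($A = \left(-10\right) 0 = 0$)
$f{\left(I,T \right)} = 18 T$ ($f{\left(I,T \right)} = 0 I + 18 T = 0 + 18 T = 18 T$)
$- 1732 f{\left(U{\left(-5,0 \right)},10 \right)} = - 1732 \cdot 18 \cdot 10 = \left(-1732\right) 180 = -311760$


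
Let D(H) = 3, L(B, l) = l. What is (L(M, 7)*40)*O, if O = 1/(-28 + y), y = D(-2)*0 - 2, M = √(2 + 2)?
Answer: -28/3 ≈ -9.3333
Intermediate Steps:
M = 2 (M = √4 = 2)
y = -2 (y = 3*0 - 2 = 0 - 2 = -2)
O = -1/30 (O = 1/(-28 - 2) = 1/(-30) = -1/30 ≈ -0.033333)
(L(M, 7)*40)*O = (7*40)*(-1/30) = 280*(-1/30) = -28/3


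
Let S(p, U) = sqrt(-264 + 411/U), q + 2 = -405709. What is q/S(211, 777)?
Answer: 405711*I*sqrt(17673901)/68239 ≈ 24995.0*I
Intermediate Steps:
q = -405711 (q = -2 - 405709 = -405711)
q/S(211, 777) = -405711/sqrt(-264 + 411/777) = -405711/sqrt(-264 + 411*(1/777)) = -405711/sqrt(-264 + 137/259) = -405711*(-I*sqrt(17673901)/68239) = -(-405711)*I*sqrt(17673901)/68239 = 405711*I*sqrt(17673901)/68239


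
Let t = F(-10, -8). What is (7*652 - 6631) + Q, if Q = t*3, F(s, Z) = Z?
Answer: -2091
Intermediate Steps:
t = -8
Q = -24 (Q = -8*3 = -24)
(7*652 - 6631) + Q = (7*652 - 6631) - 24 = (4564 - 6631) - 24 = -2067 - 24 = -2091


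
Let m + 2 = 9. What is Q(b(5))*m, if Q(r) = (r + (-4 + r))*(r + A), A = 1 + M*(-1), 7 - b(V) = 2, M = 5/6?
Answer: 217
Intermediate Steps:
M = 5/6 (M = 5*(1/6) = 5/6 ≈ 0.83333)
m = 7 (m = -2 + 9 = 7)
b(V) = 5 (b(V) = 7 - 1*2 = 7 - 2 = 5)
A = 1/6 (A = 1 + (5/6)*(-1) = 1 - 5/6 = 1/6 ≈ 0.16667)
Q(r) = (-4 + 2*r)*(1/6 + r) (Q(r) = (r + (-4 + r))*(r + 1/6) = (-4 + 2*r)*(1/6 + r))
Q(b(5))*m = (-2/3 + 2*5**2 - 11/3*5)*7 = (-2/3 + 2*25 - 55/3)*7 = (-2/3 + 50 - 55/3)*7 = 31*7 = 217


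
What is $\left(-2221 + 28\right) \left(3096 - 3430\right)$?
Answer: $732462$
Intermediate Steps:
$\left(-2221 + 28\right) \left(3096 - 3430\right) = - 2193 \left(3096 - 3430\right) = \left(-2193\right) \left(-334\right) = 732462$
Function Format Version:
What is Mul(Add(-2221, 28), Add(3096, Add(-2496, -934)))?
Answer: 732462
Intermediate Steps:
Mul(Add(-2221, 28), Add(3096, Add(-2496, -934))) = Mul(-2193, Add(3096, -3430)) = Mul(-2193, -334) = 732462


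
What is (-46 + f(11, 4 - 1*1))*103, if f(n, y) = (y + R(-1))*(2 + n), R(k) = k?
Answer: -2060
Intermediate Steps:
f(n, y) = (-1 + y)*(2 + n) (f(n, y) = (y - 1)*(2 + n) = (-1 + y)*(2 + n))
(-46 + f(11, 4 - 1*1))*103 = (-46 + (-2 - 1*11 + 2*(4 - 1*1) + 11*(4 - 1*1)))*103 = (-46 + (-2 - 11 + 2*(4 - 1) + 11*(4 - 1)))*103 = (-46 + (-2 - 11 + 2*3 + 11*3))*103 = (-46 + (-2 - 11 + 6 + 33))*103 = (-46 + 26)*103 = -20*103 = -2060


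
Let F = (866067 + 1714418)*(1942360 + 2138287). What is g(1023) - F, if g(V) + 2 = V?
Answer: -10530048372774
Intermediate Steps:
g(V) = -2 + V
F = 10530048373795 (F = 2580485*4080647 = 10530048373795)
g(1023) - F = (-2 + 1023) - 1*10530048373795 = 1021 - 10530048373795 = -10530048372774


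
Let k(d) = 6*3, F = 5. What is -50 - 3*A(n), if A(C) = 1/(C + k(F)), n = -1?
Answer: -853/17 ≈ -50.176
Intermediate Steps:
k(d) = 18
A(C) = 1/(18 + C) (A(C) = 1/(C + 18) = 1/(18 + C))
-50 - 3*A(n) = -50 - 3/(18 - 1) = -50 - 3/17 = -853/17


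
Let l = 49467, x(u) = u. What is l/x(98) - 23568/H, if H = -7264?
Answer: 5650593/11123 ≈ 508.01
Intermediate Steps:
l/x(98) - 23568/H = 49467/98 - 23568/(-7264) = 49467*(1/98) - 23568*(-1/7264) = 49467/98 + 1473/454 = 5650593/11123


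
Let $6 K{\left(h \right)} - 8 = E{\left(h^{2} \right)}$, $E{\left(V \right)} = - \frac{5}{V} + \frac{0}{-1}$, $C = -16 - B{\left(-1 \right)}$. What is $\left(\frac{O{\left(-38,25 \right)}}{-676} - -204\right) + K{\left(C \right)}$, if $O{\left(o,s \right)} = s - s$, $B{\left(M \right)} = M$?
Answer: $\frac{55439}{270} \approx 205.33$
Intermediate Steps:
$O{\left(o,s \right)} = 0$
$C = -15$ ($C = -16 - -1 = -16 + 1 = -15$)
$E{\left(V \right)} = - \frac{5}{V}$ ($E{\left(V \right)} = - \frac{5}{V} + 0 \left(-1\right) = - \frac{5}{V} + 0 = - \frac{5}{V}$)
$K{\left(h \right)} = \frac{4}{3} - \frac{5}{6 h^{2}}$ ($K{\left(h \right)} = \frac{4}{3} + \frac{\left(-5\right) \frac{1}{h^{2}}}{6} = \frac{4}{3} - \frac{5}{6 h^{2}}$)
$\left(\frac{O{\left(-38,25 \right)}}{-676} - -204\right) + K{\left(C \right)} = \left(\frac{0}{-676} - -204\right) + \left(\frac{4}{3} - \frac{5}{6 \cdot 225}\right) = \left(0 \left(- \frac{1}{676}\right) + 204\right) + \left(\frac{4}{3} - \frac{1}{270}\right) = \left(0 + 204\right) + \left(\frac{4}{3} - \frac{1}{270}\right) = 204 + \frac{359}{270} = \frac{55439}{270}$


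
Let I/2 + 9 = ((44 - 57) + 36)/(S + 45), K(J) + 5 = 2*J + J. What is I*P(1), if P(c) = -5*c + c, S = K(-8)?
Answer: 121/2 ≈ 60.500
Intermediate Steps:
K(J) = -5 + 3*J (K(J) = -5 + (2*J + J) = -5 + 3*J)
S = -29 (S = -5 + 3*(-8) = -5 - 24 = -29)
P(c) = -4*c
I = -121/8 (I = -18 + 2*(((44 - 57) + 36)/(-29 + 45)) = -18 + 2*((-13 + 36)/16) = -18 + 2*(23*(1/16)) = -18 + 2*(23/16) = -18 + 23/8 = -121/8 ≈ -15.125)
I*P(1) = -(-121)/2 = -121/8*(-4) = 121/2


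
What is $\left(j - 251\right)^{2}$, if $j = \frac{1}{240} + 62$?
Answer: $\frac{2057438881}{57600} \approx 35719.0$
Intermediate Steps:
$j = \frac{14881}{240}$ ($j = \frac{1}{240} + 62 = \frac{14881}{240} \approx 62.004$)
$\left(j - 251\right)^{2} = \left(\frac{14881}{240} - 251\right)^{2} = \left(- \frac{45359}{240}\right)^{2} = \frac{2057438881}{57600}$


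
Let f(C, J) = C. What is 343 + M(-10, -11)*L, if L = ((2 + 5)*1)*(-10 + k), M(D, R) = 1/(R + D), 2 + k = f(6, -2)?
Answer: 345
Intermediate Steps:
k = 4 (k = -2 + 6 = 4)
M(D, R) = 1/(D + R)
L = -42 (L = ((2 + 5)*1)*(-10 + 4) = (7*1)*(-6) = 7*(-6) = -42)
343 + M(-10, -11)*L = 343 - 42/(-10 - 11) = 343 - 42/(-21) = 343 - 1/21*(-42) = 343 + 2 = 345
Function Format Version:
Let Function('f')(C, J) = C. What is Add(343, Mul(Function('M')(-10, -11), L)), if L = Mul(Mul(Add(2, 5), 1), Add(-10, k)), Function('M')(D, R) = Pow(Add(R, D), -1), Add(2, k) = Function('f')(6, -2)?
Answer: 345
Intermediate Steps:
k = 4 (k = Add(-2, 6) = 4)
Function('M')(D, R) = Pow(Add(D, R), -1)
L = -42 (L = Mul(Mul(Add(2, 5), 1), Add(-10, 4)) = Mul(Mul(7, 1), -6) = Mul(7, -6) = -42)
Add(343, Mul(Function('M')(-10, -11), L)) = Add(343, Mul(Pow(Add(-10, -11), -1), -42)) = Add(343, Mul(Pow(-21, -1), -42)) = Add(343, Mul(Rational(-1, 21), -42)) = Add(343, 2) = 345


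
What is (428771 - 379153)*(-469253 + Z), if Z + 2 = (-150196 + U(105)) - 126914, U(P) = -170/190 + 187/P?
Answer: -73881023722526/1995 ≈ -3.7033e+10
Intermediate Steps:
U(P) = -17/19 + 187/P (U(P) = -170*1/190 + 187/P = -17/19 + 187/P)
Z = -552836672/1995 (Z = -2 + ((-150196 + (-17/19 + 187/105)) - 126914) = -2 + ((-150196 + 1768/1995) - 126914) = -2 + (-299639252/1995 - 126914) = -2 - 552832682/1995 = -552836672/1995 ≈ -2.7711e+5)
(428771 - 379153)*(-469253 + Z) = (428771 - 379153)*(-469253 - 552836672/1995) = 49618*(-1488996407/1995) = -73881023722526/1995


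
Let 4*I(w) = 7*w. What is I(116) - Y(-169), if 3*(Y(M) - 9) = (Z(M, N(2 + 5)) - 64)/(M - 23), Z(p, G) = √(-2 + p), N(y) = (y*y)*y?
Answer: 1745/9 + I*√19/192 ≈ 193.89 + 0.022703*I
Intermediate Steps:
I(w) = 7*w/4 (I(w) = (7*w)/4 = 7*w/4)
N(y) = y³ (N(y) = y²*y = y³)
Y(M) = 9 + (-64 + √(-2 + M))/(3*(-23 + M)) (Y(M) = 9 + ((√(-2 + M) - 64)/(M - 23))/3 = 9 + ((-64 + √(-2 + M))/(-23 + M))/3 = 9 + (-64 + √(-2 + M))/(3*(-23 + M)))
I(116) - Y(-169) = (7/4)*116 - (-685 + √(-2 - 169) + 27*(-169))/(3*(-23 - 169)) = 203 - (-685 + √(-171) - 4563)/(3*(-192)) = 203 - (-1)*(-685 + 3*I*√19 - 4563)/(3*192) = 203 - (-1)*(-5248 + 3*I*√19)/(3*192) = 203 - (82/9 - I*√19/192) = 203 + (-82/9 + I*√19/192) = 1745/9 + I*√19/192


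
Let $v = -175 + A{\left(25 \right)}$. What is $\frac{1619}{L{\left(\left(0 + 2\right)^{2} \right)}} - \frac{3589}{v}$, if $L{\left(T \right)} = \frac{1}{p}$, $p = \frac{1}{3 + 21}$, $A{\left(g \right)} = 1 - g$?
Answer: $\frac{408317}{4776} \approx 85.494$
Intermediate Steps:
$p = \frac{1}{24} \approx 0.041667$
$v = -199$ ($v = -175 + \left(1 - 25\right) = -175 - 24 = -199$)
$L{\left(T \right)} = 24$ ($L{\left(T \right)} = \frac{1}{\frac{1}{24}} = 24$)
$\frac{1619}{L{\left(\left(0 + 2\right)^{2} \right)}} - \frac{3589}{v} = \frac{1619}{24} - \frac{3589}{-199} = 1619 \cdot \frac{1}{24} - - \frac{3589}{199} = \frac{1619}{24} + \frac{3589}{199} = \frac{408317}{4776}$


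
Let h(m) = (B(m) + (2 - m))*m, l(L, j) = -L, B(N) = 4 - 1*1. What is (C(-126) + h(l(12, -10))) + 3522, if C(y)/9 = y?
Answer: 2184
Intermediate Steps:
B(N) = 3 (B(N) = 4 - 1 = 3)
C(y) = 9*y
h(m) = m*(5 - m) (h(m) = (3 + (2 - m))*m = (5 - m)*m = m*(5 - m))
(C(-126) + h(l(12, -10))) + 3522 = (9*(-126) + (-1*12)*(5 - (-1)*12)) + 3522 = (-1134 - 12*(5 - 1*(-12))) + 3522 = (-1134 - 12*(5 + 12)) + 3522 = (-1134 - 12*17) + 3522 = (-1134 - 204) + 3522 = -1338 + 3522 = 2184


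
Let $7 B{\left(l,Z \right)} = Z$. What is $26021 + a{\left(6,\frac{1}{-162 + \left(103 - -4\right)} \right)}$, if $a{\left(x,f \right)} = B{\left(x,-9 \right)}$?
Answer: $\frac{182138}{7} \approx 26020.0$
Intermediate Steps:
$B{\left(l,Z \right)} = \frac{Z}{7}$
$a{\left(x,f \right)} = - \frac{9}{7}$ ($a{\left(x,f \right)} = \frac{1}{7} \left(-9\right) = - \frac{9}{7}$)
$26021 + a{\left(6,\frac{1}{-162 + \left(103 - -4\right)} \right)} = 26021 - \frac{9}{7} = \frac{182138}{7}$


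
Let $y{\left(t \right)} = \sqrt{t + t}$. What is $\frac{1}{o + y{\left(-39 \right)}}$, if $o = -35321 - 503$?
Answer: $- \frac{17912}{641679527} - \frac{i \sqrt{78}}{1283359054} \approx -2.7914 \cdot 10^{-5} - 6.8818 \cdot 10^{-9} i$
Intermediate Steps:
$o = -35824$ ($o = -35321 - 503 = -35824$)
$y{\left(t \right)} = \sqrt{2} \sqrt{t}$ ($y{\left(t \right)} = \sqrt{2 t} = \sqrt{2} \sqrt{t}$)
$\frac{1}{o + y{\left(-39 \right)}} = \frac{1}{-35824 + \sqrt{2} \sqrt{-39}} = \frac{1}{-35824 + \sqrt{2} i \sqrt{39}} = \frac{1}{-35824 + i \sqrt{78}}$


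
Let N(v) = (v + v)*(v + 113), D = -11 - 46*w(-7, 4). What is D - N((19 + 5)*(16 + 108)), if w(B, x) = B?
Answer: -18385417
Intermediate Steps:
D = 311 (D = -11 - 46*(-7) = -11 + 322 = 311)
N(v) = 2*v*(113 + v) (N(v) = (2*v)*(113 + v) = 2*v*(113 + v))
D - N((19 + 5)*(16 + 108)) = 311 - 2*(19 + 5)*(16 + 108)*(113 + (19 + 5)*(16 + 108)) = 311 - 2*24*124*(113 + 24*124) = 311 - 2*2976*(113 + 2976) = 311 - 2*2976*3089 = 311 - 1*18385728 = 311 - 18385728 = -18385417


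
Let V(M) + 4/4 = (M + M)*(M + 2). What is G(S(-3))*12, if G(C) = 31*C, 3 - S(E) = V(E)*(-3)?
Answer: 6696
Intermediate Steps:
V(M) = -1 + 2*M*(2 + M) (V(M) = -1 + (M + M)*(M + 2) = -1 + (2*M)*(2 + M) = -1 + 2*M*(2 + M))
S(E) = 6*E**2 + 12*E (S(E) = 3 - (-1 + 2*E**2 + 4*E)*(-3) = 3 - (3 - 12*E - 6*E**2) = 3 + (-3 + 6*E**2 + 12*E) = 6*E**2 + 12*E)
G(S(-3))*12 = (31*(6*(-3)*(2 - 3)))*12 = (31*(6*(-3)*(-1)))*12 = (31*18)*12 = 558*12 = 6696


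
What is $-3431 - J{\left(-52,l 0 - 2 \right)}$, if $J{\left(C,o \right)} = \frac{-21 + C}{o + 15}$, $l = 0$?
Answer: $- \frac{44530}{13} \approx -3425.4$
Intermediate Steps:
$J{\left(C,o \right)} = \frac{-21 + C}{15 + o}$
$-3431 - J{\left(-52,l 0 - 2 \right)} = -3431 - \frac{-21 - 52}{15 + \left(0 \cdot 0 - 2\right)} = -3431 - \frac{1}{15 + \left(0 - 2\right)} \left(-73\right) = -3431 - \frac{1}{15 - 2} \left(-73\right) = -3431 - \frac{1}{13} \left(-73\right) = -3431 - - \frac{73}{13} = -3431 + \frac{73}{13} = - \frac{44530}{13}$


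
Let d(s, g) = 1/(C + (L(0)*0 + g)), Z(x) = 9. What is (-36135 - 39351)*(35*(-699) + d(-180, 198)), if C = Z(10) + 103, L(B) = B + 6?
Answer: 286248535707/155 ≈ 1.8468e+9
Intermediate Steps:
L(B) = 6 + B
C = 112 (C = 9 + 103 = 112)
d(s, g) = 1/(112 + g) (d(s, g) = 1/(112 + ((6 + 0)*0 + g)) = 1/(112 + (6*0 + g)) = 1/(112 + (0 + g)) = 1/(112 + g))
(-36135 - 39351)*(35*(-699) + d(-180, 198)) = (-36135 - 39351)*(35*(-699) + 1/(112 + 198)) = -75486*(-24465 + 1/310) = -75486*(-7584149/310) = 286248535707/155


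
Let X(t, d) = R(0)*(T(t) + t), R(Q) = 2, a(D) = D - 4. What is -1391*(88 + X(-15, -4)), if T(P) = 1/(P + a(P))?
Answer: -1370135/17 ≈ -80596.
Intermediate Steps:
a(D) = -4 + D
T(P) = 1/(-4 + 2*P) (T(P) = 1/(P + (-4 + P)) = 1/(-4 + 2*P))
X(t, d) = 1/(-2 + t) + 2*t (X(t, d) = 2*(1/(2*(-2 + t)) + t) = 2*(t + 1/(2*(-2 + t))) = 1/(-2 + t) + 2*t)
-1391*(88 + X(-15, -4)) = -1391*(88 + (1 + 2*(-15)*(-2 - 15))/(-2 - 15)) = -1391*(88 + (1 + 2*(-15)*(-17))/(-17)) = -1391*(88 - (1 + 510)/17) = -1391*(88 - 1/17*511) = -1391*(88 - 511/17) = -1391*985/17 = -1370135/17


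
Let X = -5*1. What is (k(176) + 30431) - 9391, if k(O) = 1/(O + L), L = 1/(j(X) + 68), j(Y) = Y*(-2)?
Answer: 288858238/13729 ≈ 21040.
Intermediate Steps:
X = -5
j(Y) = -2*Y
L = 1/78 (L = 1/(-2*(-5) + 68) = 1/(10 + 68) = 1/78 ≈ 0.012821)
k(O) = 1/(1/78 + O) (k(O) = 1/(O + 1/78) = 1/(1/78 + O))
(k(176) + 30431) - 9391 = (78/(1 + 78*176) + 30431) - 9391 = (78/(1 + 13728) + 30431) - 9391 = (78/13729 + 30431) - 9391 = 417787277/13729 - 9391 = 288858238/13729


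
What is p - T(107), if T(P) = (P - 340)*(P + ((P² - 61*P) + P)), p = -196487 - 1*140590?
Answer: 859611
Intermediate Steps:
p = -337077 (p = -196487 - 140590 = -337077)
T(P) = (-340 + P)*(P² - 59*P) (T(P) = (-340 + P)*(P + (P² - 60*P)) = (-340 + P)*(P² - 59*P))
p - T(107) = -337077 - 107*(20060 + 107² - 399*107) = -337077 - 107*(20060 + 11449 - 42693) = -337077 - 107*(-11184) = -337077 - 1*(-1196688) = -337077 + 1196688 = 859611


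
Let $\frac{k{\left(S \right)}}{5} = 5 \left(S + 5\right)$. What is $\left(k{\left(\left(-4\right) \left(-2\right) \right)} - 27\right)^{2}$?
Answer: $88804$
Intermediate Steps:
$k{\left(S \right)} = 125 + 25 S$ ($k{\left(S \right)} = 5 \cdot 5 \left(S + 5\right) = 5 \cdot 5 \left(5 + S\right) = 5 \left(25 + 5 S\right) = 125 + 25 S$)
$\left(k{\left(\left(-4\right) \left(-2\right) \right)} - 27\right)^{2} = \left(\left(125 + 25 \left(\left(-4\right) \left(-2\right)\right)\right) - 27\right)^{2} = \left(\left(125 + 25 \cdot 8\right) - 27\right)^{2} = \left(\left(125 + 200\right) - 27\right)^{2} = \left(325 - 27\right)^{2} = 298^{2} = 88804$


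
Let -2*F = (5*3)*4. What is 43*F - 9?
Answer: -1299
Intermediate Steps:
F = -30 (F = -5*3*4/2 = -15*4/2 = -1/2*60 = -30)
43*F - 9 = 43*(-30) - 9 = -1290 - 9 = -1299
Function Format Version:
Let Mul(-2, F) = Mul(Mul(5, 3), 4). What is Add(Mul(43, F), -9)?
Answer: -1299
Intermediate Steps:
F = -30 (F = Mul(Rational(-1, 2), Mul(Mul(5, 3), 4)) = Mul(Rational(-1, 2), Mul(15, 4)) = Mul(Rational(-1, 2), 60) = -30)
Add(Mul(43, F), -9) = Add(Mul(43, -30), -9) = Add(-1290, -9) = -1299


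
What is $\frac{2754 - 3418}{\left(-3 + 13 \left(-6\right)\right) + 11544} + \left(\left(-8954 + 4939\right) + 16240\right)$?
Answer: $\frac{140134511}{11463} \approx 12225.0$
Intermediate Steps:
$\frac{2754 - 3418}{\left(-3 + 13 \left(-6\right)\right) + 11544} + \left(\left(-8954 + 4939\right) + 16240\right) = - \frac{664}{\left(-3 - 78\right) + 11544} + \left(-4015 + 16240\right) = - \frac{664}{-81 + 11544} + 12225 = - \frac{664}{11463} + 12225 = \frac{140134511}{11463}$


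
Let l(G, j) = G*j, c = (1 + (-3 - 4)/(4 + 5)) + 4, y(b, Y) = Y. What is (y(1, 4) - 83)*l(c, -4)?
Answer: 12008/9 ≈ 1334.2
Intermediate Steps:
c = 38/9 (c = (1 - 7/9) + 4 = 2/9 + 4 = 38/9 ≈ 4.2222)
(y(1, 4) - 83)*l(c, -4) = (4 - 83)*((38/9)*(-4)) = -79*(-152/9) = 12008/9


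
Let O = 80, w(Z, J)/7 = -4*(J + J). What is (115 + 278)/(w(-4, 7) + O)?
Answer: -131/104 ≈ -1.2596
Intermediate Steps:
w(Z, J) = -56*J (w(Z, J) = 7*(-4*(J + J)) = 7*(-8*J) = -56*J)
(115 + 278)/(w(-4, 7) + O) = (115 + 278)/(-56*7 + 80) = 393/(-392 + 80) = 393/(-312) = 393*(-1/312) = -131/104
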